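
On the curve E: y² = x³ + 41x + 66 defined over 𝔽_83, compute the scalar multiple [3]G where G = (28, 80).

Repeated addition: build up to 3G.
2G: tangent at (28, 80): λ = (3·28² + 41)/(2·80) ≡ 69/77. 77⁻¹ ≡ 69 (mod 83) since 77·69 = 5313 ≡ 1, so λ ≡ 69·69 ≡ 30.
  x = λ² - 28 - 28 = 900 - 56 ≡ 14; y = λ·(28 - 14) - 80 ≡ 8. → (14, 8)
3G: (14, 8) + (28, 80). λ = (80 - 8)/(28 - 14) ≡ 72/14 mod 83. 14⁻¹ ≡ 6 (mod 83), so λ ≡ 17.
  x = λ² - 14 - 28 = 289 - 42 ≡ 81; y = λ·(14 - 81) - 8 ≡ 15. → (81, 15)

(81, 15)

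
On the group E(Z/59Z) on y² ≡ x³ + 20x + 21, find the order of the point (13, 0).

2P: (13, 0) + (13, 0): same x and y₁ ≡ -y₂, so the sum is 𝒪.
2P = 𝒪, so the order is 2.

2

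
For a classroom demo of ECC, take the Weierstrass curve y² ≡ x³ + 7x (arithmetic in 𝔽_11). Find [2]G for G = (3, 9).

tangent at (3, 9): λ = (3·3² + 7)/(2·9) ≡ 1/7. 7⁻¹ ≡ 8 (mod 11) since 7·8 = 56 ≡ 1, so λ ≡ 1·8 ≡ 8.
  x = λ² - 3 - 3 = 64 - 6 ≡ 3; y = λ·(3 - 3) - 9 ≡ 2. → (3, 2)

(3, 2)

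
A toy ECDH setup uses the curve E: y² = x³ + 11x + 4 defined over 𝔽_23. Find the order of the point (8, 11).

11

2P: tangent at (8, 11): λ = (3·8² + 11)/(2·11) ≡ 19/22. 22⁻¹ ≡ 22 (mod 23), so λ ≡ 19·22 ≡ 4.
  x = λ² - 8 - 8 = 16 - 16 ≡ 0; y = λ·(8 - 0) - 11 ≡ 21. → (0, 21)
3P: (0, 21) + (8, 11). λ = (11 - 21)/(8 - 0) ≡ 13/8 mod 23. 8⁻¹ ≡ 3 (mod 23), so λ ≡ 16.
  x = λ² - 0 - 8 = 256 - 8 ≡ 18; y = λ·(0 - 18) - 21 ≡ 13. → (18, 13)
4P: (18, 13) + (8, 11). λ = (11 - 13)/(8 - 18) ≡ 21/13 mod 23. 13⁻¹ ≡ 16 (mod 23), so λ ≡ 14.
  x = λ² - 18 - 8 = 196 - 26 ≡ 9; y = λ·(18 - 9) - 13 ≡ 21. → (9, 21)
5P: (9, 21) + (8, 11). λ = (11 - 21)/(8 - 9) ≡ 13/22 mod 23. 22⁻¹ ≡ 22 (mod 23) since 22·22 = 484 ≡ 1, so λ ≡ 10.
  x = λ² - 9 - 8 = 100 - 17 ≡ 14; y = λ·(9 - 14) - 21 ≡ 21. → (14, 21)
6P: (14, 21) + (8, 11). λ = (11 - 21)/(8 - 14) ≡ 13/17 mod 23. 17⁻¹ ≡ 19 (mod 23), so λ ≡ 17.
  x = λ² - 14 - 8 = 289 - 22 ≡ 14; y = λ·(14 - 14) - 21 ≡ 2. → (14, 2)
7P: (14, 2) + (8, 11). λ = (11 - 2)/(8 - 14) ≡ 9/17 mod 23. 17⁻¹ ≡ 19 (mod 23) since 17·19 = 323 ≡ 1, so λ ≡ 10.
  x = λ² - 14 - 8 = 100 - 22 ≡ 9; y = λ·(14 - 9) - 2 ≡ 2. → (9, 2)
8P: (9, 2) + (8, 11). λ = (11 - 2)/(8 - 9) ≡ 9/22 mod 23. 22⁻¹ ≡ 22 (mod 23), so λ ≡ 14.
  x = λ² - 9 - 8 = 196 - 17 ≡ 18; y = λ·(9 - 18) - 2 ≡ 10. → (18, 10)
9P: (18, 10) + (8, 11). λ = (11 - 10)/(8 - 18) ≡ 1/13 mod 23. 13⁻¹ ≡ 16 (mod 23), so λ ≡ 16.
  x = λ² - 18 - 8 = 256 - 26 ≡ 0; y = λ·(18 - 0) - 10 ≡ 2. → (0, 2)
10P: (0, 2) + (8, 11). λ = (11 - 2)/(8 - 0) ≡ 9/8 mod 23. 8⁻¹ ≡ 3 (mod 23) since 8·3 = 24 ≡ 1, so λ ≡ 4.
  x = λ² - 0 - 8 = 16 - 8 ≡ 8; y = λ·(0 - 8) - 2 ≡ 12. → (8, 12)
11P: (8, 12) + (8, 11): same x and y₁ ≡ -y₂, so the sum is the point at infinity.
11P = the point at infinity, so the order is 11.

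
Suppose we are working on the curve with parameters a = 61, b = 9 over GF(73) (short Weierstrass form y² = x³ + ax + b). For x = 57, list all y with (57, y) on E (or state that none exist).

x³ + 61x + 9 = 188679 ≡ 47 (mod 73).
47 is a non-residue mod 73; no y exists.

none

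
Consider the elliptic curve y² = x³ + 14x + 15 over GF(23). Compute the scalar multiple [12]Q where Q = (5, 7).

(12, 5)

Double-and-add on 12 = (1100)₂. Start with Q = (5, 7) for the leading 1-bit.
double: tangent at (5, 7): λ = (3·5² + 14)/(2·7) ≡ 20/14. 14⁻¹ ≡ 5 (mod 23), so λ ≡ 20·5 ≡ 8.
  x = λ² - 5 - 5 = 64 - 10 ≡ 8; y = λ·(5 - 8) - 7 ≡ 15. → (8, 15)
add Q: (8, 15) + (5, 7). λ = (7 - 15)/(5 - 8) ≡ 15/20 mod 23. 20⁻¹ ≡ 15 (mod 23), so λ ≡ 18.
  x = λ² - 8 - 5 = 324 - 13 ≡ 12; y = λ·(8 - 12) - 15 ≡ 5. → (12, 5)
double: tangent at (12, 5): λ = (3·12² + 14)/(2·5) ≡ 9/10. 10⁻¹ ≡ 7 (mod 23), so λ ≡ 9·7 ≡ 17.
  x = λ² - 12 - 12 = 289 - 24 ≡ 12; y = λ·(12 - 12) - 5 ≡ 18. → (12, 18)
double: tangent at (12, 18): λ = (3·12² + 14)/(2·18) ≡ 9/13. 13⁻¹ ≡ 16 (mod 23), so λ ≡ 9·16 ≡ 6.
  x = λ² - 12 - 12 = 36 - 24 ≡ 12; y = λ·(12 - 12) - 18 ≡ 5. → (12, 5)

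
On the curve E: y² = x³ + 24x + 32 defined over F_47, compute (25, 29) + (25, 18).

The two points share x = 25 and their y-coordinates satisfy 29 + 18 ≡ 0 (mod 47), so they are inverses. Their sum is O.

O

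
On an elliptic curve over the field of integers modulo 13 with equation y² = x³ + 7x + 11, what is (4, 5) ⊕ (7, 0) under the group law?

(12, 4)

(4, 5) + (7, 0). λ = (0 - 5)/(7 - 4) ≡ 8/3 mod 13. 3⁻¹ ≡ 9 (mod 13) since 3·9 = 27 ≡ 1, so λ ≡ 7.
  x = λ² - 4 - 7 = 49 - 11 ≡ 12; y = λ·(4 - 12) - 5 ≡ 4. → (12, 4)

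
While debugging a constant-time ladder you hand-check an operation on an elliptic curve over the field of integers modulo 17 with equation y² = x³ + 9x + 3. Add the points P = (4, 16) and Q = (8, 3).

(6, 16)

(4, 16) + (8, 3). λ = (3 - 16)/(8 - 4) ≡ 4/4 mod 17. 4⁻¹ ≡ 13 (mod 17), so λ ≡ 1.
  x = λ² - 4 - 8 = 1 - 12 ≡ 6; y = λ·(4 - 6) - 16 ≡ 16. → (6, 16)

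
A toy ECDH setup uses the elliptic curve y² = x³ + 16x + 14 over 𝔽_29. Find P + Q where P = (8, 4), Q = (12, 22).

(8, 4) + (12, 22). λ = (22 - 4)/(12 - 8) ≡ 18/4 mod 29. 4⁻¹ ≡ 22 (mod 29) since 4·22 = 88 ≡ 1, so λ ≡ 19.
  x = λ² - 8 - 12 = 361 - 20 ≡ 22; y = λ·(8 - 22) - 4 ≡ 20. → (22, 20)

(22, 20)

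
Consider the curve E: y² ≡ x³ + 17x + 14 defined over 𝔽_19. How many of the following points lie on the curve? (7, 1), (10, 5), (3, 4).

(7, 1): 1² ≡ 1, rhs ≡ 1 → on.
(10, 5): 5² ≡ 6, rhs ≡ 6 → on.
(3, 4): 4² ≡ 16, rhs ≡ 16 → on.

3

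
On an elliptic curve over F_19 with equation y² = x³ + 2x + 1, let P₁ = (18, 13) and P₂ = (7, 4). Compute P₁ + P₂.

(18, 13) + (7, 4). λ = (4 - 13)/(7 - 18) ≡ 10/8 mod 19. 8⁻¹ ≡ 12 (mod 19), so λ ≡ 6.
  x = λ² - 18 - 7 = 36 - 25 ≡ 11; y = λ·(18 - 11) - 13 ≡ 10. → (11, 10)

(11, 10)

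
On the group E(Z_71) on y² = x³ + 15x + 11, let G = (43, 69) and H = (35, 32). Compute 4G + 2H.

First 4G:
Repeated addition: build up to 4G.
2G: tangent at (43, 69): λ = (3·43² + 15)/(2·69) ≡ 24/67. 67⁻¹ ≡ 53 (mod 71), so λ ≡ 24·53 ≡ 65.
  x = λ² - 43 - 43 = 4225 - 86 ≡ 21; y = λ·(43 - 21) - 69 ≡ 12. → (21, 12)
3G: (21, 12) + (43, 69). λ = (69 - 12)/(43 - 21) ≡ 57/22 mod 71. 22⁻¹ ≡ 42 (mod 71), so λ ≡ 51.
  x = λ² - 21 - 43 = 2601 - 64 ≡ 52; y = λ·(21 - 52) - 12 ≡ 40. → (52, 40)
4G: (52, 40) + (43, 69). λ = (69 - 40)/(43 - 52) ≡ 29/62 mod 71. 62⁻¹ ≡ 63 (mod 71), so λ ≡ 52.
  x = λ² - 52 - 43 = 2704 - 95 ≡ 53; y = λ·(52 - 53) - 40 ≡ 50. → (53, 50)
4G = (53, 50).
Next 2H:
Repeated addition: build up to 2H.
2H: tangent at (35, 32): λ = (3·35² + 15)/(2·32) ≡ 69/64. 64⁻¹ ≡ 10 (mod 71), so λ ≡ 69·10 ≡ 51.
  x = λ² - 35 - 35 = 2601 - 70 ≡ 46; y = λ·(35 - 46) - 32 ≡ 46. → (46, 46)
2H = (46, 46).
Finally 4G + 2H:
(53, 50) + (46, 46). λ = (46 - 50)/(46 - 53) ≡ 67/64 mod 71. 64⁻¹ ≡ 10 (mod 71) since 64·10 = 640 ≡ 1, so λ ≡ 31.
  x = λ² - 53 - 46 = 961 - 99 ≡ 10; y = λ·(53 - 10) - 50 ≡ 5. → (10, 5)

(10, 5)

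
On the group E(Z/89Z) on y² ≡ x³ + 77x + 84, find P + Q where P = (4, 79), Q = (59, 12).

(76, 88)

(4, 79) + (59, 12). λ = (12 - 79)/(59 - 4) ≡ 22/55 mod 89. 55⁻¹ ≡ 34 (mod 89) since 55·34 = 1870 ≡ 1, so λ ≡ 36.
  x = λ² - 4 - 59 = 1296 - 63 ≡ 76; y = λ·(4 - 76) - 79 ≡ 88. → (76, 88)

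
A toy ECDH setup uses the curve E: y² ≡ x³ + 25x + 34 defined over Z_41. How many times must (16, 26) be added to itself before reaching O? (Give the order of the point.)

2P: tangent at (16, 26): λ = (3·16² + 25)/(2·26) ≡ 14/11. 11⁻¹ ≡ 15 (mod 41), so λ ≡ 14·15 ≡ 5.
  x = λ² - 16 - 16 = 25 - 32 ≡ 34; y = λ·(16 - 34) - 26 ≡ 7. → (34, 7)
3P: (34, 7) + (16, 26). λ = (26 - 7)/(16 - 34) ≡ 19/23 mod 41. 23⁻¹ ≡ 25 (mod 41), so λ ≡ 24.
  x = λ² - 34 - 16 = 576 - 50 ≡ 34; y = λ·(34 - 34) - 7 ≡ 34. → (34, 34)
4P: (34, 34) + (16, 26). λ = (26 - 34)/(16 - 34) ≡ 33/23 mod 41. 23⁻¹ ≡ 25 (mod 41), so λ ≡ 5.
  x = λ² - 34 - 16 = 25 - 50 ≡ 16; y = λ·(34 - 16) - 34 ≡ 15. → (16, 15)
5P: (16, 15) + (16, 26): same x and y₁ ≡ -y₂, so the sum is O.
5P = O, so the order is 5.

5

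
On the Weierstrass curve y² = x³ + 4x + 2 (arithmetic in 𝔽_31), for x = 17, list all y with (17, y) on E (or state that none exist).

none

x³ + 4x + 2 = 4983 ≡ 23 (mod 31).
23 is a non-residue mod 31; no y exists.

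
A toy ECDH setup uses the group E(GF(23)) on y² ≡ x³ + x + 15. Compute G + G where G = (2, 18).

(20, 10)

tangent at (2, 18): λ = (3·2² + 1)/(2·18) ≡ 13/13. 13⁻¹ ≡ 16 (mod 23), so λ ≡ 13·16 ≡ 1.
  x = λ² - 2 - 2 = 1 - 4 ≡ 20; y = λ·(2 - 20) - 18 ≡ 10. → (20, 10)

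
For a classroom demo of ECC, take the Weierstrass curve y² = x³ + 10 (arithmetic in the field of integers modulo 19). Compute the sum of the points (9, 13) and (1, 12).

(1, 7)

(9, 13) + (1, 12). λ = (12 - 13)/(1 - 9) ≡ 18/11 mod 19. 11⁻¹ ≡ 7 (mod 19) since 11·7 = 77 ≡ 1, so λ ≡ 12.
  x = λ² - 9 - 1 = 144 - 10 ≡ 1; y = λ·(9 - 1) - 13 ≡ 7. → (1, 7)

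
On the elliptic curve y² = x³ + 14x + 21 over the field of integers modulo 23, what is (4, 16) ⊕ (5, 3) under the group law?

(4, 16) + (5, 3). λ = (3 - 16)/(5 - 4) ≡ 10/1 mod 23. 1⁻¹ ≡ 1 (mod 23), so λ ≡ 10.
  x = λ² - 4 - 5 = 100 - 9 ≡ 22; y = λ·(4 - 22) - 16 ≡ 11. → (22, 11)

(22, 11)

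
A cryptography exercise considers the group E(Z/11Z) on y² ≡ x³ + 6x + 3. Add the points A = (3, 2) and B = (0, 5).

(3, 2) + (0, 5). λ = (5 - 2)/(0 - 3) ≡ 3/8 mod 11. 8⁻¹ ≡ 7 (mod 11) since 8·7 = 56 ≡ 1, so λ ≡ 10.
  x = λ² - 3 - 0 = 100 - 3 ≡ 9; y = λ·(3 - 9) - 2 ≡ 4. → (9, 4)

(9, 4)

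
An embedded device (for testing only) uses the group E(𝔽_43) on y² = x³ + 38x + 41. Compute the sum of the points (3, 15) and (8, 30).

(3, 15) + (8, 30). λ = (30 - 15)/(8 - 3) ≡ 15/5 mod 43. 5⁻¹ ≡ 26 (mod 43) since 5·26 = 130 ≡ 1, so λ ≡ 3.
  x = λ² - 3 - 8 = 9 - 11 ≡ 41; y = λ·(3 - 41) - 15 ≡ 0. → (41, 0)

(41, 0)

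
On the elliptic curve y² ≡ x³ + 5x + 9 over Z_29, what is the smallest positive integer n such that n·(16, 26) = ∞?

2P: tangent at (16, 26): λ = (3·16² + 5)/(2·26) ≡ 19/23. 23⁻¹ ≡ 24 (mod 29), so λ ≡ 19·24 ≡ 21.
  x = λ² - 16 - 16 = 441 - 32 ≡ 3; y = λ·(16 - 3) - 26 ≡ 15. → (3, 15)
3P: (3, 15) + (16, 26). λ = (26 - 15)/(16 - 3) ≡ 11/13 mod 29. 13⁻¹ ≡ 9 (mod 29) since 13·9 = 117 ≡ 1, so λ ≡ 12.
  x = λ² - 3 - 16 = 144 - 19 ≡ 9; y = λ·(3 - 9) - 15 ≡ 0. → (9, 0)
4P: (9, 0) + (16, 26). λ = (26 - 0)/(16 - 9) ≡ 26/7 mod 29. 7⁻¹ ≡ 25 (mod 29), so λ ≡ 12.
  x = λ² - 9 - 16 = 144 - 25 ≡ 3; y = λ·(9 - 3) - 0 ≡ 14. → (3, 14)
5P: (3, 14) + (16, 26). λ = (26 - 14)/(16 - 3) ≡ 12/13 mod 29. 13⁻¹ ≡ 9 (mod 29), so λ ≡ 21.
  x = λ² - 3 - 16 = 441 - 19 ≡ 16; y = λ·(3 - 16) - 14 ≡ 3. → (16, 3)
6P: (16, 3) + (16, 26): same x and y₁ ≡ -y₂, so the sum is ∞.
6P = ∞, so the order is 6.

6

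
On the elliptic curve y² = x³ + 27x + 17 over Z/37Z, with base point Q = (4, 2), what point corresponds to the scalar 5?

Repeated addition: build up to 5Q.
2Q: tangent at (4, 2): λ = (3·4² + 27)/(2·2) ≡ 1/4. 4⁻¹ ≡ 28 (mod 37), so λ ≡ 1·28 ≡ 28.
  x = λ² - 4 - 4 = 784 - 8 ≡ 36; y = λ·(4 - 36) - 2 ≡ 27. → (36, 27)
3Q: (36, 27) + (4, 2). λ = (2 - 27)/(4 - 36) ≡ 12/5 mod 37. 5⁻¹ ≡ 15 (mod 37), so λ ≡ 32.
  x = λ² - 36 - 4 = 1024 - 40 ≡ 22; y = λ·(36 - 22) - 27 ≡ 14. → (22, 14)
4Q: (22, 14) + (4, 2). λ = (2 - 14)/(4 - 22) ≡ 25/19 mod 37. 19⁻¹ ≡ 2 (mod 37), so λ ≡ 13.
  x = λ² - 22 - 4 = 169 - 26 ≡ 32; y = λ·(22 - 32) - 14 ≡ 4. → (32, 4)
5Q: (32, 4) + (4, 2). λ = (2 - 4)/(4 - 32) ≡ 35/9 mod 37. 9⁻¹ ≡ 33 (mod 37), so λ ≡ 8.
  x = λ² - 32 - 4 = 64 - 36 ≡ 28; y = λ·(32 - 28) - 4 ≡ 28. → (28, 28)

(28, 28)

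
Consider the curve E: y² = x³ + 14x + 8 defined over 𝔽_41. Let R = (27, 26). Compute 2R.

(5, 30)

tangent at (27, 26): λ = (3·27² + 14)/(2·26) ≡ 28/11. 11⁻¹ ≡ 15 (mod 41), so λ ≡ 28·15 ≡ 10.
  x = λ² - 27 - 27 = 100 - 54 ≡ 5; y = λ·(27 - 5) - 26 ≡ 30. → (5, 30)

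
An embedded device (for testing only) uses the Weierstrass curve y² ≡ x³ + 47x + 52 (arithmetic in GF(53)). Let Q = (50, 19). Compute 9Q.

(33, 49)

Repeated addition: build up to 9Q.
2Q: tangent at (50, 19): λ = (3·50² + 47)/(2·19) ≡ 21/38. 38⁻¹ ≡ 7 (mod 53) since 38·7 = 266 ≡ 1, so λ ≡ 21·7 ≡ 41.
  x = λ² - 50 - 50 = 1681 - 100 ≡ 44; y = λ·(50 - 44) - 19 ≡ 15. → (44, 15)
3Q: (44, 15) + (50, 19). λ = (19 - 15)/(50 - 44) ≡ 4/6 mod 53. 6⁻¹ ≡ 9 (mod 53), so λ ≡ 36.
  x = λ² - 44 - 50 = 1296 - 94 ≡ 36; y = λ·(44 - 36) - 15 ≡ 8. → (36, 8)
4Q: (36, 8) + (50, 19). λ = (19 - 8)/(50 - 36) ≡ 11/14 mod 53. 14⁻¹ ≡ 19 (mod 53) since 14·19 = 266 ≡ 1, so λ ≡ 50.
  x = λ² - 36 - 50 = 2500 - 86 ≡ 29; y = λ·(36 - 29) - 8 ≡ 24. → (29, 24)
5Q: (29, 24) + (50, 19). λ = (19 - 24)/(50 - 29) ≡ 48/21 mod 53. 21⁻¹ ≡ 48 (mod 53) since 21·48 = 1008 ≡ 1, so λ ≡ 25.
  x = λ² - 29 - 50 = 625 - 79 ≡ 16; y = λ·(29 - 16) - 24 ≡ 36. → (16, 36)
6Q: (16, 36) + (50, 19). λ = (19 - 36)/(50 - 16) ≡ 36/34 mod 53. 34⁻¹ ≡ 39 (mod 53) since 34·39 = 1326 ≡ 1, so λ ≡ 26.
  x = λ² - 16 - 50 = 676 - 66 ≡ 27; y = λ·(16 - 27) - 36 ≡ 49. → (27, 49)
7Q: (27, 49) + (50, 19). λ = (19 - 49)/(50 - 27) ≡ 23/23 mod 53. 23⁻¹ ≡ 30 (mod 53) since 23·30 = 690 ≡ 1, so λ ≡ 1.
  x = λ² - 27 - 50 = 1 - 77 ≡ 30; y = λ·(27 - 30) - 49 ≡ 1. → (30, 1)
8Q: (30, 1) + (50, 19). λ = (19 - 1)/(50 - 30) ≡ 18/20 mod 53. 20⁻¹ ≡ 8 (mod 53), so λ ≡ 38.
  x = λ² - 30 - 50 = 1444 - 80 ≡ 39; y = λ·(30 - 39) - 1 ≡ 28. → (39, 28)
9Q: (39, 28) + (50, 19). λ = (19 - 28)/(50 - 39) ≡ 44/11 mod 53. 11⁻¹ ≡ 29 (mod 53), so λ ≡ 4.
  x = λ² - 39 - 50 = 16 - 89 ≡ 33; y = λ·(39 - 33) - 28 ≡ 49. → (33, 49)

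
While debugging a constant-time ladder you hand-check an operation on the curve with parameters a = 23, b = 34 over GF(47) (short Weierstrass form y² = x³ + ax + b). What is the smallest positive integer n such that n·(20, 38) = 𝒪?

2P: tangent at (20, 38): λ = (3·20² + 23)/(2·38) ≡ 1/29. 29⁻¹ ≡ 13 (mod 47), so λ ≡ 1·13 ≡ 13.
  x = λ² - 20 - 20 = 169 - 40 ≡ 35; y = λ·(20 - 35) - 38 ≡ 2. → (35, 2)
3P: (35, 2) + (20, 38). λ = (38 - 2)/(20 - 35) ≡ 36/32 mod 47. 32⁻¹ ≡ 25 (mod 47) since 32·25 = 800 ≡ 1, so λ ≡ 7.
  x = λ² - 35 - 20 = 49 - 55 ≡ 41; y = λ·(35 - 41) - 2 ≡ 3. → (41, 3)
4P: (41, 3) + (20, 38). λ = (38 - 3)/(20 - 41) ≡ 35/26 mod 47. 26⁻¹ ≡ 38 (mod 47), so λ ≡ 14.
  x = λ² - 41 - 20 = 196 - 61 ≡ 41; y = λ·(41 - 41) - 3 ≡ 44. → (41, 44)
5P: (41, 44) + (20, 38). λ = (38 - 44)/(20 - 41) ≡ 41/26 mod 47. 26⁻¹ ≡ 38 (mod 47) since 26·38 = 988 ≡ 1, so λ ≡ 7.
  x = λ² - 41 - 20 = 49 - 61 ≡ 35; y = λ·(41 - 35) - 44 ≡ 45. → (35, 45)
6P: (35, 45) + (20, 38). λ = (38 - 45)/(20 - 35) ≡ 40/32 mod 47. 32⁻¹ ≡ 25 (mod 47), so λ ≡ 13.
  x = λ² - 35 - 20 = 169 - 55 ≡ 20; y = λ·(35 - 20) - 45 ≡ 9. → (20, 9)
7P: (20, 9) + (20, 38): same x and y₁ ≡ -y₂, so the sum is 𝒪.
7P = 𝒪, so the order is 7.

7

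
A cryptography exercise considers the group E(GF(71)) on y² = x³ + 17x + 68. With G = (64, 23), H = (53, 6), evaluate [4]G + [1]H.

First 4G:
Double-and-add on 4 = (100)₂. Start with G = (64, 23) for the leading 1-bit.
double: tangent at (64, 23): λ = (3·64² + 17)/(2·23) ≡ 22/46. 46⁻¹ ≡ 17 (mod 71) since 46·17 = 782 ≡ 1, so λ ≡ 22·17 ≡ 19.
  x = λ² - 64 - 64 = 361 - 128 ≡ 20; y = λ·(64 - 20) - 23 ≡ 32. → (20, 32)
double: tangent at (20, 32): λ = (3·20² + 17)/(2·32) ≡ 10/64. 64⁻¹ ≡ 10 (mod 71), so λ ≡ 10·10 ≡ 29.
  x = λ² - 20 - 20 = 841 - 40 ≡ 20; y = λ·(20 - 20) - 32 ≡ 39. → (20, 39)
4G = (20, 39).
Finally 4G + H:
(20, 39) + (53, 6). λ = (6 - 39)/(53 - 20) ≡ 38/33 mod 71. 33⁻¹ ≡ 28 (mod 71), so λ ≡ 70.
  x = λ² - 20 - 53 = 4900 - 73 ≡ 70; y = λ·(20 - 70) - 39 ≡ 11. → (70, 11)

(70, 11)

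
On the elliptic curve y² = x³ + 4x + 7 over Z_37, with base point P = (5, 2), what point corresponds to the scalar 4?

Double-and-add on 4 = (100)₂. Start with P = (5, 2) for the leading 1-bit.
double: tangent at (5, 2): λ = (3·5² + 4)/(2·2) ≡ 5/4. 4⁻¹ ≡ 28 (mod 37) since 4·28 = 112 ≡ 1, so λ ≡ 5·28 ≡ 29.
  x = λ² - 5 - 5 = 841 - 10 ≡ 17; y = λ·(5 - 17) - 2 ≡ 20. → (17, 20)
double: tangent at (17, 20): λ = (3·17² + 4)/(2·20) ≡ 20/3. 3⁻¹ ≡ 25 (mod 37) since 3·25 = 75 ≡ 1, so λ ≡ 20·25 ≡ 19.
  x = λ² - 17 - 17 = 361 - 34 ≡ 31; y = λ·(17 - 31) - 20 ≡ 10. → (31, 10)

(31, 10)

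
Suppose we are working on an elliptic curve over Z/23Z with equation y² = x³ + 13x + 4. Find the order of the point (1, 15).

9

2P: tangent at (1, 15): λ = (3·1² + 13)/(2·15) ≡ 16/7. 7⁻¹ ≡ 10 (mod 23), so λ ≡ 16·10 ≡ 22.
  x = λ² - 1 - 1 = 484 - 2 ≡ 22; y = λ·(1 - 22) - 15 ≡ 6. → (22, 6)
3P: (22, 6) + (1, 15). λ = (15 - 6)/(1 - 22) ≡ 9/2 mod 23. 2⁻¹ ≡ 12 (mod 23), so λ ≡ 16.
  x = λ² - 22 - 1 = 256 - 23 ≡ 3; y = λ·(22 - 3) - 6 ≡ 22. → (3, 22)
4P: (3, 22) + (1, 15). λ = (15 - 22)/(1 - 3) ≡ 16/21 mod 23. 21⁻¹ ≡ 11 (mod 23) since 21·11 = 231 ≡ 1, so λ ≡ 15.
  x = λ² - 3 - 1 = 225 - 4 ≡ 14; y = λ·(3 - 14) - 22 ≡ 20. → (14, 20)
5P: (14, 20) + (1, 15). λ = (15 - 20)/(1 - 14) ≡ 18/10 mod 23. 10⁻¹ ≡ 7 (mod 23), so λ ≡ 11.
  x = λ² - 14 - 1 = 121 - 15 ≡ 14; y = λ·(14 - 14) - 20 ≡ 3. → (14, 3)
6P: (14, 3) + (1, 15). λ = (15 - 3)/(1 - 14) ≡ 12/10 mod 23. 10⁻¹ ≡ 7 (mod 23), so λ ≡ 15.
  x = λ² - 14 - 1 = 225 - 15 ≡ 3; y = λ·(14 - 3) - 3 ≡ 1. → (3, 1)
7P: (3, 1) + (1, 15). λ = (15 - 1)/(1 - 3) ≡ 14/21 mod 23. 21⁻¹ ≡ 11 (mod 23) since 21·11 = 231 ≡ 1, so λ ≡ 16.
  x = λ² - 3 - 1 = 256 - 4 ≡ 22; y = λ·(3 - 22) - 1 ≡ 17. → (22, 17)
8P: (22, 17) + (1, 15). λ = (15 - 17)/(1 - 22) ≡ 21/2 mod 23. 2⁻¹ ≡ 12 (mod 23), so λ ≡ 22.
  x = λ² - 22 - 1 = 484 - 23 ≡ 1; y = λ·(22 - 1) - 17 ≡ 8. → (1, 8)
9P: (1, 8) + (1, 15): same x and y₁ ≡ -y₂, so the sum is O.
9P = O, so the order is 9.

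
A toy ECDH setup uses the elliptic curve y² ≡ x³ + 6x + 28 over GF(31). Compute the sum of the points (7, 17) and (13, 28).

(29, 15)

(7, 17) + (13, 28). λ = (28 - 17)/(13 - 7) ≡ 11/6 mod 31. 6⁻¹ ≡ 26 (mod 31), so λ ≡ 7.
  x = λ² - 7 - 13 = 49 - 20 ≡ 29; y = λ·(7 - 29) - 17 ≡ 15. → (29, 15)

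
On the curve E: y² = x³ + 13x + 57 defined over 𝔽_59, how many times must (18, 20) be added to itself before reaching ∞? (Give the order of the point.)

2P: tangent at (18, 20): λ = (3·18² + 13)/(2·20) ≡ 41/40. 40⁻¹ ≡ 31 (mod 59) since 40·31 = 1240 ≡ 1, so λ ≡ 41·31 ≡ 32.
  x = λ² - 18 - 18 = 1024 - 36 ≡ 44; y = λ·(18 - 44) - 20 ≡ 33. → (44, 33)
3P: (44, 33) + (18, 20). λ = (20 - 33)/(18 - 44) ≡ 46/33 mod 59. 33⁻¹ ≡ 34 (mod 59) since 33·34 = 1122 ≡ 1, so λ ≡ 30.
  x = λ² - 44 - 18 = 900 - 62 ≡ 12; y = λ·(44 - 12) - 33 ≡ 42. → (12, 42)
4P: (12, 42) + (18, 20). λ = (20 - 42)/(18 - 12) ≡ 37/6 mod 59. 6⁻¹ ≡ 10 (mod 59), so λ ≡ 16.
  x = λ² - 12 - 18 = 256 - 30 ≡ 49; y = λ·(12 - 49) - 42 ≡ 15. → (49, 15)
5P: (49, 15) + (18, 20). λ = (20 - 15)/(18 - 49) ≡ 5/28 mod 59. 28⁻¹ ≡ 19 (mod 59), so λ ≡ 36.
  x = λ² - 49 - 18 = 1296 - 67 ≡ 49; y = λ·(49 - 49) - 15 ≡ 44. → (49, 44)
6P: (49, 44) + (18, 20). λ = (20 - 44)/(18 - 49) ≡ 35/28 mod 59. 28⁻¹ ≡ 19 (mod 59), so λ ≡ 16.
  x = λ² - 49 - 18 = 256 - 67 ≡ 12; y = λ·(49 - 12) - 44 ≡ 17. → (12, 17)
7P: (12, 17) + (18, 20). λ = (20 - 17)/(18 - 12) ≡ 3/6 mod 59. 6⁻¹ ≡ 10 (mod 59) since 6·10 = 60 ≡ 1, so λ ≡ 30.
  x = λ² - 12 - 18 = 900 - 30 ≡ 44; y = λ·(12 - 44) - 17 ≡ 26. → (44, 26)
8P: (44, 26) + (18, 20). λ = (20 - 26)/(18 - 44) ≡ 53/33 mod 59. 33⁻¹ ≡ 34 (mod 59), so λ ≡ 32.
  x = λ² - 44 - 18 = 1024 - 62 ≡ 18; y = λ·(44 - 18) - 26 ≡ 39. → (18, 39)
9P: (18, 39) + (18, 20): same x and y₁ ≡ -y₂, so the sum is ∞.
9P = ∞, so the order is 9.

9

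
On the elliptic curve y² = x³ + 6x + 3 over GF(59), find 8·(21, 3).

Write G = (21, 3).
Double-and-add on 8 = (1000)₂. Start with G = (21, 3) for the leading 1-bit.
double: tangent at (21, 3): λ = (3·21² + 6)/(2·3) ≡ 31/6. 6⁻¹ ≡ 10 (mod 59), so λ ≡ 31·10 ≡ 15.
  x = λ² - 21 - 21 = 225 - 42 ≡ 6; y = λ·(21 - 6) - 3 ≡ 45. → (6, 45)
double: tangent at (6, 45): λ = (3·6² + 6)/(2·45) ≡ 55/31. 31⁻¹ ≡ 40 (mod 59), so λ ≡ 55·40 ≡ 17.
  x = λ² - 6 - 6 = 289 - 12 ≡ 41; y = λ·(6 - 41) - 45 ≡ 9. → (41, 9)
double: tangent at (41, 9): λ = (3·41² + 6)/(2·9) ≡ 34/18. 18⁻¹ ≡ 23 (mod 59), so λ ≡ 34·23 ≡ 15.
  x = λ² - 41 - 41 = 225 - 82 ≡ 25; y = λ·(41 - 25) - 9 ≡ 54. → (25, 54)

(25, 54)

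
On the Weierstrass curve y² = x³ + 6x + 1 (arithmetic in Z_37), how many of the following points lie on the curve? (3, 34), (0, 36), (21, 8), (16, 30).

4

(3, 34): 34² ≡ 9, rhs ≡ 9 → on.
(0, 36): 36² ≡ 1, rhs ≡ 1 → on.
(21, 8): 8² ≡ 27, rhs ≡ 27 → on.
(16, 30): 30² ≡ 12, rhs ≡ 12 → on.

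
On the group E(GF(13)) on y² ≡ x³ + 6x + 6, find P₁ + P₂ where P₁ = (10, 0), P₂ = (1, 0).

(2, 0)

(10, 0) + (1, 0). λ = (0 - 0)/(1 - 10) ≡ 0/4 mod 13. 4⁻¹ ≡ 10 (mod 13), so λ ≡ 0.
  x = λ² - 10 - 1 = 0 - 11 ≡ 2; y = λ·(10 - 2) - 0 ≡ 0. → (2, 0)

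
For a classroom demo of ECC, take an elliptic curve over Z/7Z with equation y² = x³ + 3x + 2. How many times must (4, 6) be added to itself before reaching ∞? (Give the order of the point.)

9

2P: tangent at (4, 6): λ = (3·4² + 3)/(2·6) ≡ 2/5. 5⁻¹ ≡ 3 (mod 7), so λ ≡ 2·3 ≡ 6.
  x = λ² - 4 - 4 = 36 - 8 ≡ 0; y = λ·(4 - 0) - 6 ≡ 4. → (0, 4)
3P: (0, 4) + (4, 6). λ = (6 - 4)/(4 - 0) ≡ 2/4 mod 7. 4⁻¹ ≡ 2 (mod 7) since 4·2 = 8 ≡ 1, so λ ≡ 4.
  x = λ² - 0 - 4 = 16 - 4 ≡ 5; y = λ·(0 - 5) - 4 ≡ 4. → (5, 4)
4P: (5, 4) + (4, 6). λ = (6 - 4)/(4 - 5) ≡ 2/6 mod 7. 6⁻¹ ≡ 6 (mod 7) since 6·6 = 36 ≡ 1, so λ ≡ 5.
  x = λ² - 5 - 4 = 25 - 9 ≡ 2; y = λ·(5 - 2) - 4 ≡ 4. → (2, 4)
5P: (2, 4) + (4, 6). λ = (6 - 4)/(4 - 2) ≡ 2/2 mod 7. 2⁻¹ ≡ 4 (mod 7) since 2·4 = 8 ≡ 1, so λ ≡ 1.
  x = λ² - 2 - 4 = 1 - 6 ≡ 2; y = λ·(2 - 2) - 4 ≡ 3. → (2, 3)
6P: (2, 3) + (4, 6). λ = (6 - 3)/(4 - 2) ≡ 3/2 mod 7. 2⁻¹ ≡ 4 (mod 7), so λ ≡ 5.
  x = λ² - 2 - 4 = 25 - 6 ≡ 5; y = λ·(2 - 5) - 3 ≡ 3. → (5, 3)
7P: (5, 3) + (4, 6). λ = (6 - 3)/(4 - 5) ≡ 3/6 mod 7. 6⁻¹ ≡ 6 (mod 7), so λ ≡ 4.
  x = λ² - 5 - 4 = 16 - 9 ≡ 0; y = λ·(5 - 0) - 3 ≡ 3. → (0, 3)
8P: (0, 3) + (4, 6). λ = (6 - 3)/(4 - 0) ≡ 3/4 mod 7. 4⁻¹ ≡ 2 (mod 7), so λ ≡ 6.
  x = λ² - 0 - 4 = 36 - 4 ≡ 4; y = λ·(0 - 4) - 3 ≡ 1. → (4, 1)
9P: (4, 1) + (4, 6): same x and y₁ ≡ -y₂, so the sum is ∞.
9P = ∞, so the order is 9.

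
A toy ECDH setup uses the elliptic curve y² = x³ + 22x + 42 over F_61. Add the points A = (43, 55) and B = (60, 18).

(43, 55) + (60, 18). λ = (18 - 55)/(60 - 43) ≡ 24/17 mod 61. 17⁻¹ ≡ 18 (mod 61) since 17·18 = 306 ≡ 1, so λ ≡ 5.
  x = λ² - 43 - 60 = 25 - 103 ≡ 44; y = λ·(43 - 44) - 55 ≡ 1. → (44, 1)

(44, 1)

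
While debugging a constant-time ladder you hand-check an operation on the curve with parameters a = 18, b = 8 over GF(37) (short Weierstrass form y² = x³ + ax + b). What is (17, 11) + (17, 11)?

tangent at (17, 11): λ = (3·17² + 18)/(2·11) ≡ 34/22. 22⁻¹ ≡ 32 (mod 37), so λ ≡ 34·32 ≡ 15.
  x = λ² - 17 - 17 = 225 - 34 ≡ 6; y = λ·(17 - 6) - 11 ≡ 6. → (6, 6)

(6, 6)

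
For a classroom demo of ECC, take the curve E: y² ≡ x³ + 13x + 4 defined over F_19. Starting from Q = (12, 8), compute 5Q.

(5, 17)

Double-and-add on 5 = (101)₂. Start with Q = (12, 8) for the leading 1-bit.
double: tangent at (12, 8): λ = (3·12² + 13)/(2·8) ≡ 8/16. 16⁻¹ ≡ 6 (mod 19) since 16·6 = 96 ≡ 1, so λ ≡ 8·6 ≡ 10.
  x = λ² - 12 - 12 = 100 - 24 ≡ 0; y = λ·(12 - 0) - 8 ≡ 17. → (0, 17)
double: tangent at (0, 17): λ = (3·0² + 13)/(2·17) ≡ 13/15. 15⁻¹ ≡ 14 (mod 19), so λ ≡ 13·14 ≡ 11.
  x = λ² - 0 - 0 = 121 - 0 ≡ 7; y = λ·(0 - 7) - 17 ≡ 1. → (7, 1)
add Q: (7, 1) + (12, 8). λ = (8 - 1)/(12 - 7) ≡ 7/5 mod 19. 5⁻¹ ≡ 4 (mod 19), so λ ≡ 9.
  x = λ² - 7 - 12 = 81 - 19 ≡ 5; y = λ·(7 - 5) - 1 ≡ 17. → (5, 17)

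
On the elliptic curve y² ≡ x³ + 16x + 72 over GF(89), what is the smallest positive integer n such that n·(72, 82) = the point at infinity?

2P: tangent at (72, 82): λ = (3·72² + 16)/(2·82) ≡ 82/75. 75⁻¹ ≡ 19 (mod 89), so λ ≡ 82·19 ≡ 45.
  x = λ² - 72 - 72 = 2025 - 144 ≡ 12; y = λ·(72 - 12) - 82 ≡ 37. → (12, 37)
3P: (12, 37) + (72, 82). λ = (82 - 37)/(72 - 12) ≡ 45/60 mod 89. 60⁻¹ ≡ 46 (mod 89) since 60·46 = 2760 ≡ 1, so λ ≡ 23.
  x = λ² - 12 - 72 = 529 - 84 ≡ 0; y = λ·(12 - 0) - 37 ≡ 61. → (0, 61)
4P: (0, 61) + (72, 82). λ = (82 - 61)/(72 - 0) ≡ 21/72 mod 89. 72⁻¹ ≡ 68 (mod 89) since 72·68 = 4896 ≡ 1, so λ ≡ 4.
  x = λ² - 0 - 72 = 16 - 72 ≡ 33; y = λ·(0 - 33) - 61 ≡ 74. → (33, 74)
5P: (33, 74) + (72, 82). λ = (82 - 74)/(72 - 33) ≡ 8/39 mod 89. 39⁻¹ ≡ 16 (mod 89) since 39·16 = 624 ≡ 1, so λ ≡ 39.
  x = λ² - 33 - 72 = 1521 - 105 ≡ 81; y = λ·(33 - 81) - 74 ≡ 12. → (81, 12)
6P: (81, 12) + (72, 82). λ = (82 - 12)/(72 - 81) ≡ 70/80 mod 89. 80⁻¹ ≡ 79 (mod 89), so λ ≡ 12.
  x = λ² - 81 - 72 = 144 - 153 ≡ 80; y = λ·(81 - 80) - 12 ≡ 0. → (80, 0)
7P: (80, 0) + (72, 82). λ = (82 - 0)/(72 - 80) ≡ 82/81 mod 89. 81⁻¹ ≡ 11 (mod 89), so λ ≡ 12.
  x = λ² - 80 - 72 = 144 - 152 ≡ 81; y = λ·(80 - 81) - 0 ≡ 77. → (81, 77)
8P: (81, 77) + (72, 82). λ = (82 - 77)/(72 - 81) ≡ 5/80 mod 89. 80⁻¹ ≡ 79 (mod 89), so λ ≡ 39.
  x = λ² - 81 - 72 = 1521 - 153 ≡ 33; y = λ·(81 - 33) - 77 ≡ 15. → (33, 15)
9P: (33, 15) + (72, 82). λ = (82 - 15)/(72 - 33) ≡ 67/39 mod 89. 39⁻¹ ≡ 16 (mod 89) since 39·16 = 624 ≡ 1, so λ ≡ 4.
  x = λ² - 33 - 72 = 16 - 105 ≡ 0; y = λ·(33 - 0) - 15 ≡ 28. → (0, 28)
10P: (0, 28) + (72, 82). λ = (82 - 28)/(72 - 0) ≡ 54/72 mod 89. 72⁻¹ ≡ 68 (mod 89) since 72·68 = 4896 ≡ 1, so λ ≡ 23.
  x = λ² - 0 - 72 = 529 - 72 ≡ 12; y = λ·(0 - 12) - 28 ≡ 52. → (12, 52)
11P: (12, 52) + (72, 82). λ = (82 - 52)/(72 - 12) ≡ 30/60 mod 89. 60⁻¹ ≡ 46 (mod 89) since 60·46 = 2760 ≡ 1, so λ ≡ 45.
  x = λ² - 12 - 72 = 2025 - 84 ≡ 72; y = λ·(12 - 72) - 52 ≡ 7. → (72, 7)
12P: (72, 7) + (72, 82): same x and y₁ ≡ -y₂, so the sum is the point at infinity.
12P = the point at infinity, so the order is 12.

12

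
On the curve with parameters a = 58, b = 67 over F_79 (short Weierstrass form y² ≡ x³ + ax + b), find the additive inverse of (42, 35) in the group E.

(42, 44)

-(42, 35) = (42, -35 mod 79) = (42, 44).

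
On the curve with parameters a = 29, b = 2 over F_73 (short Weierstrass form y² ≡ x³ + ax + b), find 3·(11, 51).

Write P = (11, 51).
Repeated addition: build up to 3P.
2P: tangent at (11, 51): λ = (3·11² + 29)/(2·51) ≡ 27/29. 29⁻¹ ≡ 68 (mod 73), so λ ≡ 27·68 ≡ 11.
  x = λ² - 11 - 11 = 121 - 22 ≡ 26; y = λ·(11 - 26) - 51 ≡ 3. → (26, 3)
3P: (26, 3) + (11, 51). λ = (51 - 3)/(11 - 26) ≡ 48/58 mod 73. 58⁻¹ ≡ 34 (mod 73), so λ ≡ 26.
  x = λ² - 26 - 11 = 676 - 37 ≡ 55; y = λ·(26 - 55) - 3 ≡ 46. → (55, 46)

(55, 46)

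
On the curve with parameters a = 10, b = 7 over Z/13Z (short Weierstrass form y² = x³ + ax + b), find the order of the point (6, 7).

7

2P: tangent at (6, 7): λ = (3·6² + 10)/(2·7) ≡ 1/1. 1⁻¹ ≡ 1 (mod 13), so λ ≡ 1·1 ≡ 1.
  x = λ² - 6 - 6 = 1 - 12 ≡ 2; y = λ·(6 - 2) - 7 ≡ 10. → (2, 10)
3P: (2, 10) + (6, 7). λ = (7 - 10)/(6 - 2) ≡ 10/4 mod 13. 4⁻¹ ≡ 10 (mod 13) since 4·10 = 40 ≡ 1, so λ ≡ 9.
  x = λ² - 2 - 6 = 81 - 8 ≡ 8; y = λ·(2 - 8) - 10 ≡ 1. → (8, 1)
4P: (8, 1) + (6, 7). λ = (7 - 1)/(6 - 8) ≡ 6/11 mod 13. 11⁻¹ ≡ 6 (mod 13), so λ ≡ 10.
  x = λ² - 8 - 6 = 100 - 14 ≡ 8; y = λ·(8 - 8) - 1 ≡ 12. → (8, 12)
5P: (8, 12) + (6, 7). λ = (7 - 12)/(6 - 8) ≡ 8/11 mod 13. 11⁻¹ ≡ 6 (mod 13), so λ ≡ 9.
  x = λ² - 8 - 6 = 81 - 14 ≡ 2; y = λ·(8 - 2) - 12 ≡ 3. → (2, 3)
6P: (2, 3) + (6, 7). λ = (7 - 3)/(6 - 2) ≡ 4/4 mod 13. 4⁻¹ ≡ 10 (mod 13) since 4·10 = 40 ≡ 1, so λ ≡ 1.
  x = λ² - 2 - 6 = 1 - 8 ≡ 6; y = λ·(2 - 6) - 3 ≡ 6. → (6, 6)
7P: (6, 6) + (6, 7): same x and y₁ ≡ -y₂, so the sum is 𝒪.
7P = 𝒪, so the order is 7.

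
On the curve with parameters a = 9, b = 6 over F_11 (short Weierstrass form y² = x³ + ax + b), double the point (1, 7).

tangent at (1, 7): λ = (3·1² + 9)/(2·7) ≡ 1/3. 3⁻¹ ≡ 4 (mod 11), so λ ≡ 1·4 ≡ 4.
  x = λ² - 1 - 1 = 16 - 2 ≡ 3; y = λ·(1 - 3) - 7 ≡ 7. → (3, 7)

(3, 7)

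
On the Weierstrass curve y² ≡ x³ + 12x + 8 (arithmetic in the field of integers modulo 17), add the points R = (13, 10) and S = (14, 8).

(13, 10) + (14, 8). λ = (8 - 10)/(14 - 13) ≡ 15/1 mod 17. 1⁻¹ ≡ 1 (mod 17) since 1·1 = 1 ≡ 1, so λ ≡ 15.
  x = λ² - 13 - 14 = 225 - 27 ≡ 11; y = λ·(13 - 11) - 10 ≡ 3. → (11, 3)

(11, 3)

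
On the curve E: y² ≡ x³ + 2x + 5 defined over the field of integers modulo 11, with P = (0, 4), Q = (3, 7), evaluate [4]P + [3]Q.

(4, 0)

First 4P:
Repeated addition: build up to 4P.
2P: tangent at (0, 4): λ = (3·0² + 2)/(2·4) ≡ 2/8. 8⁻¹ ≡ 7 (mod 11) since 8·7 = 56 ≡ 1, so λ ≡ 2·7 ≡ 3.
  x = λ² - 0 - 0 = 9 - 0 ≡ 9; y = λ·(0 - 9) - 4 ≡ 2. → (9, 2)
3P: (9, 2) + (0, 4). λ = (4 - 2)/(0 - 9) ≡ 2/2 mod 11. 2⁻¹ ≡ 6 (mod 11) since 2·6 = 12 ≡ 1, so λ ≡ 1.
  x = λ² - 9 - 0 = 1 - 9 ≡ 3; y = λ·(9 - 3) - 2 ≡ 4. → (3, 4)
4P: (3, 4) + (0, 4). λ = (4 - 4)/(0 - 3) ≡ 0/8 mod 11. 8⁻¹ ≡ 7 (mod 11), so λ ≡ 0.
  x = λ² - 3 - 0 = 0 - 3 ≡ 8; y = λ·(3 - 8) - 4 ≡ 7. → (8, 7)
4P = (8, 7).
Next 3Q:
Repeated addition: build up to 3Q.
2Q: tangent at (3, 7): λ = (3·3² + 2)/(2·7) ≡ 7/3. 3⁻¹ ≡ 4 (mod 11) since 3·4 = 12 ≡ 1, so λ ≡ 7·4 ≡ 6.
  x = λ² - 3 - 3 = 36 - 6 ≡ 8; y = λ·(3 - 8) - 7 ≡ 7. → (8, 7)
3Q: (8, 7) + (3, 7). λ = (7 - 7)/(3 - 8) ≡ 0/6 mod 11. 6⁻¹ ≡ 2 (mod 11), so λ ≡ 0.
  x = λ² - 8 - 3 = 0 - 11 ≡ 0; y = λ·(8 - 0) - 7 ≡ 4. → (0, 4)
3Q = (0, 4).
Finally 4P + 3Q:
(8, 7) + (0, 4). λ = (4 - 7)/(0 - 8) ≡ 8/3 mod 11. 3⁻¹ ≡ 4 (mod 11), so λ ≡ 10.
  x = λ² - 8 - 0 = 100 - 8 ≡ 4; y = λ·(8 - 4) - 7 ≡ 0. → (4, 0)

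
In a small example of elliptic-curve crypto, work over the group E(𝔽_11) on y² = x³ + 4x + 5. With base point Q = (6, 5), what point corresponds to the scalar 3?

Repeated addition: build up to 3Q.
2Q: tangent at (6, 5): λ = (3·6² + 4)/(2·5) ≡ 2/10. 10⁻¹ ≡ 10 (mod 11), so λ ≡ 2·10 ≡ 9.
  x = λ² - 6 - 6 = 81 - 12 ≡ 3; y = λ·(6 - 3) - 5 ≡ 0. → (3, 0)
3Q: (3, 0) + (6, 5). λ = (5 - 0)/(6 - 3) ≡ 5/3 mod 11. 3⁻¹ ≡ 4 (mod 11), so λ ≡ 9.
  x = λ² - 3 - 6 = 81 - 9 ≡ 6; y = λ·(3 - 6) - 0 ≡ 6. → (6, 6)

(6, 6)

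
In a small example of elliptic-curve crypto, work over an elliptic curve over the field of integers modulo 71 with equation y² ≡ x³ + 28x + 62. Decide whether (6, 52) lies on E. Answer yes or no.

no

y² = 52² ≡ 6; x³ + 28x + 62 = 446 ≡ 20 (mod 71). 6 ≠ 20.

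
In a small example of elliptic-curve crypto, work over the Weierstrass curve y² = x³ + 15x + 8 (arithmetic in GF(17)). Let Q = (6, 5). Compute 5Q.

Double-and-add on 5 = (101)₂. Start with Q = (6, 5) for the leading 1-bit.
double: tangent at (6, 5): λ = (3·6² + 15)/(2·5) ≡ 4/10. 10⁻¹ ≡ 12 (mod 17) since 10·12 = 120 ≡ 1, so λ ≡ 4·12 ≡ 14.
  x = λ² - 6 - 6 = 196 - 12 ≡ 14; y = λ·(6 - 14) - 5 ≡ 2. → (14, 2)
double: tangent at (14, 2): λ = (3·14² + 15)/(2·2) ≡ 8/4. 4⁻¹ ≡ 13 (mod 17), so λ ≡ 8·13 ≡ 2.
  x = λ² - 14 - 14 = 4 - 28 ≡ 10; y = λ·(14 - 10) - 2 ≡ 6. → (10, 6)
add Q: (10, 6) + (6, 5). λ = (5 - 6)/(6 - 10) ≡ 16/13 mod 17. 13⁻¹ ≡ 4 (mod 17), so λ ≡ 13.
  x = λ² - 10 - 6 = 169 - 16 ≡ 0; y = λ·(10 - 0) - 6 ≡ 5. → (0, 5)

(0, 5)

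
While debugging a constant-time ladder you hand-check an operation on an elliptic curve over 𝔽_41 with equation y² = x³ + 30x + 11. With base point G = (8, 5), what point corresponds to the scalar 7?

Double-and-add on 7 = (111)₂. Start with G = (8, 5) for the leading 1-bit.
double: tangent at (8, 5): λ = (3·8² + 30)/(2·5) ≡ 17/10. 10⁻¹ ≡ 37 (mod 41) since 10·37 = 370 ≡ 1, so λ ≡ 17·37 ≡ 14.
  x = λ² - 8 - 8 = 196 - 16 ≡ 16; y = λ·(8 - 16) - 5 ≡ 6. → (16, 6)
add G: (16, 6) + (8, 5). λ = (5 - 6)/(8 - 16) ≡ 40/33 mod 41. 33⁻¹ ≡ 5 (mod 41) since 33·5 = 165 ≡ 1, so λ ≡ 36.
  x = λ² - 16 - 8 = 1296 - 24 ≡ 1; y = λ·(16 - 1) - 6 ≡ 1. → (1, 1)
double: tangent at (1, 1): λ = (3·1² + 30)/(2·1) ≡ 33/2. 2⁻¹ ≡ 21 (mod 41), so λ ≡ 33·21 ≡ 37.
  x = λ² - 1 - 1 = 1369 - 2 ≡ 14; y = λ·(1 - 14) - 1 ≡ 10. → (14, 10)
add G: (14, 10) + (8, 5). λ = (5 - 10)/(8 - 14) ≡ 36/35 mod 41. 35⁻¹ ≡ 34 (mod 41), so λ ≡ 35.
  x = λ² - 14 - 8 = 1225 - 22 ≡ 14; y = λ·(14 - 14) - 10 ≡ 31. → (14, 31)

(14, 31)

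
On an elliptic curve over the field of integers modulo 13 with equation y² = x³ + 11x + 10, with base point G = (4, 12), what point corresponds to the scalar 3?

(7, 12)

Repeated addition: build up to 3G.
2G: tangent at (4, 12): λ = (3·4² + 11)/(2·12) ≡ 7/11. 11⁻¹ ≡ 6 (mod 13) since 11·6 = 66 ≡ 1, so λ ≡ 7·6 ≡ 3.
  x = λ² - 4 - 4 = 9 - 8 ≡ 1; y = λ·(4 - 1) - 12 ≡ 10. → (1, 10)
3G: (1, 10) + (4, 12). λ = (12 - 10)/(4 - 1) ≡ 2/3 mod 13. 3⁻¹ ≡ 9 (mod 13), so λ ≡ 5.
  x = λ² - 1 - 4 = 25 - 5 ≡ 7; y = λ·(1 - 7) - 10 ≡ 12. → (7, 12)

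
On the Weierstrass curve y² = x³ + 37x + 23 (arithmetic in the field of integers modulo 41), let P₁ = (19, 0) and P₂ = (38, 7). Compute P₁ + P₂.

(24, 37)

(19, 0) + (38, 7). λ = (7 - 0)/(38 - 19) ≡ 7/19 mod 41. 19⁻¹ ≡ 13 (mod 41), so λ ≡ 9.
  x = λ² - 19 - 38 = 81 - 57 ≡ 24; y = λ·(19 - 24) - 0 ≡ 37. → (24, 37)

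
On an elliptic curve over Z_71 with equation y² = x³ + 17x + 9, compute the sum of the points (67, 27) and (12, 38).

(67, 27) + (12, 38). λ = (38 - 27)/(12 - 67) ≡ 11/16 mod 71. 16⁻¹ ≡ 40 (mod 71), so λ ≡ 14.
  x = λ² - 67 - 12 = 196 - 79 ≡ 46; y = λ·(67 - 46) - 27 ≡ 54. → (46, 54)

(46, 54)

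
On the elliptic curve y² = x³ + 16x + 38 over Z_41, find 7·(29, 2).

Write Q = (29, 2).
Repeated addition: build up to 7Q.
2Q: tangent at (29, 2): λ = (3·29² + 16)/(2·2) ≡ 38/4. 4⁻¹ ≡ 31 (mod 41) since 4·31 = 124 ≡ 1, so λ ≡ 38·31 ≡ 30.
  x = λ² - 29 - 29 = 900 - 58 ≡ 22; y = λ·(29 - 22) - 2 ≡ 3. → (22, 3)
3Q: (22, 3) + (29, 2). λ = (2 - 3)/(29 - 22) ≡ 40/7 mod 41. 7⁻¹ ≡ 6 (mod 41), so λ ≡ 35.
  x = λ² - 22 - 29 = 1225 - 51 ≡ 26; y = λ·(22 - 26) - 3 ≡ 21. → (26, 21)
4Q: (26, 21) + (29, 2). λ = (2 - 21)/(29 - 26) ≡ 22/3 mod 41. 3⁻¹ ≡ 14 (mod 41) since 3·14 = 42 ≡ 1, so λ ≡ 21.
  x = λ² - 26 - 29 = 441 - 55 ≡ 17; y = λ·(26 - 17) - 21 ≡ 4. → (17, 4)
5Q: (17, 4) + (29, 2). λ = (2 - 4)/(29 - 17) ≡ 39/12 mod 41. 12⁻¹ ≡ 24 (mod 41) since 12·24 = 288 ≡ 1, so λ ≡ 34.
  x = λ² - 17 - 29 = 1156 - 46 ≡ 3; y = λ·(17 - 3) - 4 ≡ 21. → (3, 21)
6Q: (3, 21) + (29, 2). λ = (2 - 21)/(29 - 3) ≡ 22/26 mod 41. 26⁻¹ ≡ 30 (mod 41), so λ ≡ 4.
  x = λ² - 3 - 29 = 16 - 32 ≡ 25; y = λ·(3 - 25) - 21 ≡ 14. → (25, 14)
7Q: (25, 14) + (29, 2). λ = (2 - 14)/(29 - 25) ≡ 29/4 mod 41. 4⁻¹ ≡ 31 (mod 41) since 4·31 = 124 ≡ 1, so λ ≡ 38.
  x = λ² - 25 - 29 = 1444 - 54 ≡ 37; y = λ·(25 - 37) - 14 ≡ 22. → (37, 22)

(37, 22)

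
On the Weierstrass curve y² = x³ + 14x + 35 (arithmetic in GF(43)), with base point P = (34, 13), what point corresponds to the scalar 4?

(10, 33)

Repeated addition: build up to 4P.
2P: tangent at (34, 13): λ = (3·34² + 14)/(2·13) ≡ 42/26. 26⁻¹ ≡ 5 (mod 43), so λ ≡ 42·5 ≡ 38.
  x = λ² - 34 - 34 = 1444 - 68 ≡ 0; y = λ·(34 - 0) - 13 ≡ 32. → (0, 32)
3P: (0, 32) + (34, 13). λ = (13 - 32)/(34 - 0) ≡ 24/34 mod 43. 34⁻¹ ≡ 19 (mod 43) since 34·19 = 646 ≡ 1, so λ ≡ 26.
  x = λ² - 0 - 34 = 676 - 34 ≡ 40; y = λ·(0 - 40) - 32 ≡ 3. → (40, 3)
4P: (40, 3) + (34, 13). λ = (13 - 3)/(34 - 40) ≡ 10/37 mod 43. 37⁻¹ ≡ 7 (mod 43) since 37·7 = 259 ≡ 1, so λ ≡ 27.
  x = λ² - 40 - 34 = 729 - 74 ≡ 10; y = λ·(40 - 10) - 3 ≡ 33. → (10, 33)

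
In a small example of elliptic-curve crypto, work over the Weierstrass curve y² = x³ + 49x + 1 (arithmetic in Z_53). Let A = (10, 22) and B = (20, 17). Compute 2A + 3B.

First 2A:
Repeated addition: build up to 2A.
2A: tangent at (10, 22): λ = (3·10² + 49)/(2·22) ≡ 31/44. 44⁻¹ ≡ 47 (mod 53), so λ ≡ 31·47 ≡ 26.
  x = λ² - 10 - 10 = 676 - 20 ≡ 20; y = λ·(10 - 20) - 22 ≡ 36. → (20, 36)
2A = (20, 36).
Next 3B:
Repeated addition: build up to 3B.
2B: tangent at (20, 17): λ = (3·20² + 49)/(2·17) ≡ 30/34. 34⁻¹ ≡ 39 (mod 53) since 34·39 = 1326 ≡ 1, so λ ≡ 30·39 ≡ 4.
  x = λ² - 20 - 20 = 16 - 40 ≡ 29; y = λ·(20 - 29) - 17 ≡ 0. → (29, 0)
3B: (29, 0) + (20, 17). λ = (17 - 0)/(20 - 29) ≡ 17/44 mod 53. 44⁻¹ ≡ 47 (mod 53) since 44·47 = 2068 ≡ 1, so λ ≡ 4.
  x = λ² - 29 - 20 = 16 - 49 ≡ 20; y = λ·(29 - 20) - 0 ≡ 36. → (20, 36)
3B = (20, 36).
Finally 2A + 3B:
tangent at (20, 36): λ = (3·20² + 49)/(2·36) ≡ 30/19. 19⁻¹ ≡ 14 (mod 53), so λ ≡ 30·14 ≡ 49.
  x = λ² - 20 - 20 = 2401 - 40 ≡ 29; y = λ·(20 - 29) - 36 ≡ 0. → (29, 0)

(29, 0)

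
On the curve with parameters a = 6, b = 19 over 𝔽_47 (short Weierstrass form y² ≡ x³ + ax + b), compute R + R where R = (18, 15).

(36, 28)

tangent at (18, 15): λ = (3·18² + 6)/(2·15) ≡ 38/30. 30⁻¹ ≡ 11 (mod 47), so λ ≡ 38·11 ≡ 42.
  x = λ² - 18 - 18 = 1764 - 36 ≡ 36; y = λ·(18 - 36) - 15 ≡ 28. → (36, 28)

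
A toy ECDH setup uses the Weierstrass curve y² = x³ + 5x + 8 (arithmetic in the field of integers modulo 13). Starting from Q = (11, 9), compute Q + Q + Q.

Repeated addition: build up to 3Q.
2Q: tangent at (11, 9): λ = (3·11² + 5)/(2·9) ≡ 4/5. 5⁻¹ ≡ 8 (mod 13) since 5·8 = 40 ≡ 1, so λ ≡ 4·8 ≡ 6.
  x = λ² - 11 - 11 = 36 - 22 ≡ 1; y = λ·(11 - 1) - 9 ≡ 12. → (1, 12)
3Q: (1, 12) + (11, 9). λ = (9 - 12)/(11 - 1) ≡ 10/10 mod 13. 10⁻¹ ≡ 4 (mod 13), so λ ≡ 1.
  x = λ² - 1 - 11 = 1 - 12 ≡ 2; y = λ·(1 - 2) - 12 ≡ 0. → (2, 0)

(2, 0)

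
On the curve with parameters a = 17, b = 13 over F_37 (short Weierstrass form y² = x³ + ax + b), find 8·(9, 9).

(34, 34)

Write P = (9, 9).
Repeated addition: build up to 8P.
2P: tangent at (9, 9): λ = (3·9² + 17)/(2·9) ≡ 1/18. 18⁻¹ ≡ 35 (mod 37), so λ ≡ 1·35 ≡ 35.
  x = λ² - 9 - 9 = 1225 - 18 ≡ 23; y = λ·(9 - 23) - 9 ≡ 19. → (23, 19)
3P: (23, 19) + (9, 9). λ = (9 - 19)/(9 - 23) ≡ 27/23 mod 37. 23⁻¹ ≡ 29 (mod 37), so λ ≡ 6.
  x = λ² - 23 - 9 = 36 - 32 ≡ 4; y = λ·(23 - 4) - 19 ≡ 21. → (4, 21)
4P: (4, 21) + (9, 9). λ = (9 - 21)/(9 - 4) ≡ 25/5 mod 37. 5⁻¹ ≡ 15 (mod 37) since 5·15 = 75 ≡ 1, so λ ≡ 5.
  x = λ² - 4 - 9 = 25 - 13 ≡ 12; y = λ·(4 - 12) - 21 ≡ 13. → (12, 13)
5P: (12, 13) + (9, 9). λ = (9 - 13)/(9 - 12) ≡ 33/34 mod 37. 34⁻¹ ≡ 12 (mod 37) since 34·12 = 408 ≡ 1, so λ ≡ 26.
  x = λ² - 12 - 9 = 676 - 21 ≡ 26; y = λ·(12 - 26) - 13 ≡ 30. → (26, 30)
6P: (26, 30) + (9, 9). λ = (9 - 30)/(9 - 26) ≡ 16/20 mod 37. 20⁻¹ ≡ 13 (mod 37), so λ ≡ 23.
  x = λ² - 26 - 9 = 529 - 35 ≡ 13; y = λ·(26 - 13) - 30 ≡ 10. → (13, 10)
7P: (13, 10) + (9, 9). λ = (9 - 10)/(9 - 13) ≡ 36/33 mod 37. 33⁻¹ ≡ 9 (mod 37), so λ ≡ 28.
  x = λ² - 13 - 9 = 784 - 22 ≡ 22; y = λ·(13 - 22) - 10 ≡ 34. → (22, 34)
8P: (22, 34) + (9, 9). λ = (9 - 34)/(9 - 22) ≡ 12/24 mod 37. 24⁻¹ ≡ 17 (mod 37), so λ ≡ 19.
  x = λ² - 22 - 9 = 361 - 31 ≡ 34; y = λ·(22 - 34) - 34 ≡ 34. → (34, 34)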